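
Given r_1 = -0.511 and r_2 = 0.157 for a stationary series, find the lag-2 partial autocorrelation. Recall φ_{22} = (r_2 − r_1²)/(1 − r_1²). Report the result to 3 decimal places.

φ_{22} = (r_2 − r_1²) / (1 − r_1²)
r_1² = (-0.511)² = 0.261121
Numerator = 0.157 − 0.2611 = -0.1041; denominator = 1 − 0.2611 = 0.7389
φ_{22} = -0.1041 / 0.7389 = -0.141

-0.141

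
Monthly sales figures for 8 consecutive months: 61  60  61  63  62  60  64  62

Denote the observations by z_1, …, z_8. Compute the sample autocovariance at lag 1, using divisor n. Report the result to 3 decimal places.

-0.236

Mean z̄ = (61 + 60 + 61 + 63 + 62 + 60 + 64 + 62)/8 = 61.6250
Deviations: -0.6250, -1.6250, -0.6250, 1.3750, 0.3750, -1.6250, 2.3750, 0.3750
Σ_{t=1}^{7}(z_t−z̄)(z_{t+1}−z̄) = -1.8906
γ_1 = -1.8906 / 8 = -0.236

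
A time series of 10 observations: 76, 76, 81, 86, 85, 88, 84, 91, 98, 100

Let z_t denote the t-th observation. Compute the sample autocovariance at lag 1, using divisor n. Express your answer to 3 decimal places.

Mean z̄ = (76 + 76 + 81 + 86 + 85 + 88 + 84 + 91 + 98 + 100)/10 = 86.5000
Σ_{t=1}^{9}(z_t−z̄)(z_{t+1}−z̄) = 361.2500
γ_1 = 361.2500 / 10 = 36.125

36.125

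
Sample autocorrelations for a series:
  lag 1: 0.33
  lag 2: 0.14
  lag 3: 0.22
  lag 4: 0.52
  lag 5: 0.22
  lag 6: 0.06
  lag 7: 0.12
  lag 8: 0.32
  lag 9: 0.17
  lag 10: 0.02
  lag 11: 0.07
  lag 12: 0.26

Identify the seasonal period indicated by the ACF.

The largest autocorrelation is r_4 = 0.52; the remaining lags stay at or below 0.33. The elevated value at lag 1 (0.33), dropping to 0.14 at lag 2, reflects decaying short-term dependence rather than seasonality.
The dominant spike at lag 4 indicates a seasonal period of 4.

4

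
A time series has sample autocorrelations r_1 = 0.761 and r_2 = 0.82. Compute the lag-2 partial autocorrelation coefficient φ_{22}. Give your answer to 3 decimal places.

φ_{22} = (r_2 − r_1²) / (1 − r_1²)
r_1² = (0.761)² = 0.579121
Numerator = 0.82 − 0.5791 = 0.2409; denominator = 1 − 0.5791 = 0.4209
φ_{22} = 0.2409 / 0.4209 = 0.572

0.572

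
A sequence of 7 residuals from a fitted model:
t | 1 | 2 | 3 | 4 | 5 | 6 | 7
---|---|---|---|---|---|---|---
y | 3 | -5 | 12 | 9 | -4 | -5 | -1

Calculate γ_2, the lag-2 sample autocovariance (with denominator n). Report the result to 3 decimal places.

Mean ȳ = (3 − 5 + 12 + 9 − 4 − 5 − 1)/7 = 1.2857
Σ_{t=1}^{5}(y_t−ȳ)(y_{t+2}−ȳ) = -123.1633
γ_2 = -123.1633 / 7 = -17.595

-17.595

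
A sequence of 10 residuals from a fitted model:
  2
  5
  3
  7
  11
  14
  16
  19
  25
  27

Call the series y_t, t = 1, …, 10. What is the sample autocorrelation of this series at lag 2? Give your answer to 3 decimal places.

0.410

Mean ȳ = (2 + 5 + 3 + 7 + 11 + 14 + 16 + 19 + 25 + 27)/10 = 12.9000
Numerator Σ_{t=1}^{8}(y_t−ȳ)(y_{t+2}−ȳ) = 291.1800
Denominator Σ(y_t−ȳ)² = 710.9000
r_2 = 291.1800 / 710.9000 = 0.410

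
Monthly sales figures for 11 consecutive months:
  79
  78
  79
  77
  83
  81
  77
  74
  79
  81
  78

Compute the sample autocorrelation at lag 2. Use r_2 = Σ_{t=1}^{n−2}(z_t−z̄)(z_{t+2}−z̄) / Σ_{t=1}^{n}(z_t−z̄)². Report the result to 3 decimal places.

Mean z̄ = (79 + 78 + 79 + 77 + 83 + 81 + 77 + 74 + 79 + 81 + 78)/11 = 78.7273
Numerator Σ_{t=1}^{9}(z_t−z̄)(z_{t+2}−z̄) = -30.9669
Denominator Σ(z_t−z̄)² = 58.1818
r_2 = -30.9669 / 58.1818 = -0.532

-0.532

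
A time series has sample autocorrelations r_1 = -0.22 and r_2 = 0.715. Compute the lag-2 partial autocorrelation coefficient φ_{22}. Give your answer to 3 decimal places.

φ_{22} = (r_2 − r_1²) / (1 − r_1²)
r_1² = (-0.22)² = 0.0484
Numerator = 0.715 − 0.0484 = 0.6666; denominator = 1 − 0.0484 = 0.9516
φ_{22} = 0.6666 / 0.9516 = 0.701

0.701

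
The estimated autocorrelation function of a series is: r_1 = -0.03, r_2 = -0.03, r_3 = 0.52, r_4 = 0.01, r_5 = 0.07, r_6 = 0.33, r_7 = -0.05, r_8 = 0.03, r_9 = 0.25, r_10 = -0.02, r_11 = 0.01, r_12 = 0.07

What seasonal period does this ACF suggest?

The largest autocorrelation is r_3 = 0.52, with weaker echoes at lags 6 (0.33) and 9 (0.25); the remaining lags stay at or below 0.07.
The dominant spike at lag 3 indicates a seasonal period of 3.

3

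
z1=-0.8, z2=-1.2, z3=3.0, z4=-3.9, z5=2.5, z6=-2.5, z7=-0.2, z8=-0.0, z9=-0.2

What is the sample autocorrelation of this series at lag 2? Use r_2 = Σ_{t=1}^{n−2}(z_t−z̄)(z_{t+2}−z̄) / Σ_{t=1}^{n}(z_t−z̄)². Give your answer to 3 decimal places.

Mean z̄ = (-0.8 − 1.2 + 3.0 − 3.9 + 2.5 − 2.5 − 0.2 − 0.0 − 0.2)/9 = -0.3667
Σ(z_t−z̄)(z_{t+2}−z̄) = (-1.4589) + (2.9444) + (9.6511) + (7.5378) + (0.4778) + (-0.7822) + (0.0278) = 18.3978
Denominator Σ(z_t−z̄)² = 37.6600
r_2 = 18.3978 / 37.6600 = 0.489

0.489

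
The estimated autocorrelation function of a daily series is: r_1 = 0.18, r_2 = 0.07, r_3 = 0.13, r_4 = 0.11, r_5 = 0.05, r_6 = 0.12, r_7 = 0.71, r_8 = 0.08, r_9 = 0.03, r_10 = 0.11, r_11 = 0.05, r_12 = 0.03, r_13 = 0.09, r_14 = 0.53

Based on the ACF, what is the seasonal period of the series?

7

The largest autocorrelation is r_7 = 0.71, with a weaker echo at lag 14 (0.53); the remaining lags stay at or below 0.18.
The dominant spike at lag 7 indicates a seasonal period of 7.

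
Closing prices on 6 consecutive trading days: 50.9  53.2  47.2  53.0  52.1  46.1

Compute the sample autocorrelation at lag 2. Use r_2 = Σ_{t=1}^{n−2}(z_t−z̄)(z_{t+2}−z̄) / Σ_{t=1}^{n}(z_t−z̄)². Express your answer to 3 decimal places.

-0.235

Mean z̄ = (50.9 + 53.2 + 47.2 + 53.0 + 52.1 + 46.1)/6 = 50.4167
Σ(z_t−z̄)(z_{t+2}−z̄) = (-1.5547) + (7.1903) + (-5.4147) + (-11.1514) = -10.9306
Denominator Σ(z_t−z̄)² = 46.4683
r_2 = -10.9306 / 46.4683 = -0.235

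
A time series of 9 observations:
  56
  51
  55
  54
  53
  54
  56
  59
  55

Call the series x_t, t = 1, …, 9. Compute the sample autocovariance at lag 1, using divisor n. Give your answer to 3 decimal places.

Mean x̄ = (56 + 51 + 55 + 54 + 53 + 54 + 56 + 59 + 55)/9 = 54.7778
Σ_{t=1}^{8}(x_t−x̄)(x_{t+1}−x̄) = 2.2840
γ_1 = 2.2840 / 9 = 0.254

0.254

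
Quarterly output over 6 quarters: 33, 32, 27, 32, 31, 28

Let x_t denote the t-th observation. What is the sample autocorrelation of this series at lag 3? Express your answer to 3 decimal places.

Mean x̄ = (33 + 32 + 27 + 32 + 31 + 28)/6 = 30.5000
Numerator Σ_{t=1}^{3}(x_t−x̄)(x_{t+3}−x̄) = 13.2500
Denominator Σ(x_t−x̄)² = 29.5000
r_3 = 13.2500 / 29.5000 = 0.449

0.449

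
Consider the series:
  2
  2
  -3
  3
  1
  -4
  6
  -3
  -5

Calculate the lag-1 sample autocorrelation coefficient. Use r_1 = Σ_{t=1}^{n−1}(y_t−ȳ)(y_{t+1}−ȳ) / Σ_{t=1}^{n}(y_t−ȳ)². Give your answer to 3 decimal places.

-0.344

Mean ȳ = (2 + 2 − 3 + 3 + 1 − 4 + 6 − 3 − 5)/9 = -0.1111
Numerator Σ_{t=1}^{8}(y_t−ȳ)(y_{t+1}−ȳ) = -38.7901
Denominator Σ(y_t−ȳ)² = 112.8889
r_1 = -38.7901 / 112.8889 = -0.344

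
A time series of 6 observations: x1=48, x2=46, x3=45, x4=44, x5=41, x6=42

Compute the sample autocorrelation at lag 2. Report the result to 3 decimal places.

Mean x̄ = (48 + 46 + 45 + 44 + 41 + 42)/6 = 44.3333
Numerator Σ_{t=1}^{4}(x_t−x̄)(x_{t+2}−x̄) = 0.4444
Denominator Σ(x_t−x̄)² = 33.3333
r_2 = 0.4444 / 33.3333 = 0.013

0.013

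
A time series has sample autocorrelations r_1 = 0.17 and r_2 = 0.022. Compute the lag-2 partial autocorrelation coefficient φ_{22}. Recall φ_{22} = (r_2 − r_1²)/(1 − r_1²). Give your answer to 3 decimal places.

φ_{22} = (r_2 − r_1²) / (1 − r_1²)
r_1² = (0.17)² = 0.0289
Numerator = 0.022 − 0.0289 = -0.0069; denominator = 1 − 0.0289 = 0.9711
φ_{22} = -0.0069 / 0.9711 = -0.007

-0.007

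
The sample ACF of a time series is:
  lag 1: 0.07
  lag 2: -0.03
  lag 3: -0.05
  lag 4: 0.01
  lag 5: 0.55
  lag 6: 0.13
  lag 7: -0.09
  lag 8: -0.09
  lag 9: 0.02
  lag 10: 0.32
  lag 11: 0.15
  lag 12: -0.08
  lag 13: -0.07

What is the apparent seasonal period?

The largest autocorrelation is r_5 = 0.55, with a weaker echo at lag 10 (0.32); the remaining lags stay at or below 0.15.
The dominant spike at lag 5 indicates a seasonal period of 5.

5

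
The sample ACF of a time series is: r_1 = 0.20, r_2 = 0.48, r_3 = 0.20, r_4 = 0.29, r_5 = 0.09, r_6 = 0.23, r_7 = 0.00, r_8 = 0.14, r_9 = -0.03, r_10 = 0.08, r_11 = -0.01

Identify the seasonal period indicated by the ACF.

The largest autocorrelation is r_2 = 0.48, with weaker echoes at lags 4 (0.29) and 6 (0.23); the remaining lags stay at or below 0.20.
The dominant spike at lag 2 indicates a seasonal period of 2.

2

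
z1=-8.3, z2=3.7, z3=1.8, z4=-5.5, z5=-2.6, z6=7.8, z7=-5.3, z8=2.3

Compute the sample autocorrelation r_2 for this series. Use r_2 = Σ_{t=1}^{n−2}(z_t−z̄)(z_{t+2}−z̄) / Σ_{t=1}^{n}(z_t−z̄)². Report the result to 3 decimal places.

-0.241

Mean z̄ = (-8.3 + 3.7 + 1.8 − 5.5 − 2.6 + 7.8 − 5.3 + 2.3)/8 = -0.7625
Deviations from mean: -7.5375, 4.4625, 2.5625, -4.7375, -1.8375, 8.5625, -4.5375, 3.0625
Numerator Σ_{t=1}^{6}(z_t−z̄)(z_{t+2}−z̄) = -51.1691
Denominator Σ(z_t−z̄)² = 212.3988
r_2 = -51.1691 / 212.3988 = -0.241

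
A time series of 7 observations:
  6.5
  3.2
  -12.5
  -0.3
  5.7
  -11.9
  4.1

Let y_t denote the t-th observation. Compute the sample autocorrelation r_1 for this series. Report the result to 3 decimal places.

-0.369

Mean ȳ = (6.5 + 3.2 − 12.5 − 0.3 + 5.7 − 11.9 + 4.1)/7 = -0.7429
Deviations from mean: 7.2429, 3.9429, -11.7571, 0.4429, 6.4429, -11.1571, 4.8429
Numerator Σ_{t=1}^{6}(y_t−ȳ)(y_{t+1}−ȳ) = -146.0690
Denominator Σ(y_t−ȳ)² = 395.8771
r_1 = -146.0690 / 395.8771 = -0.369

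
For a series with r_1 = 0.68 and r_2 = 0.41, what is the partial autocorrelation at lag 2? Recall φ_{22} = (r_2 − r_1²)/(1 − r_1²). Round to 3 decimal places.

φ_{22} = (r_2 − r_1²) / (1 − r_1²)
r_1² = (0.68)² = 0.4624
Numerator = 0.41 − 0.4624 = -0.0524; denominator = 1 − 0.4624 = 0.5376
φ_{22} = -0.0524 / 0.5376 = -0.097

-0.097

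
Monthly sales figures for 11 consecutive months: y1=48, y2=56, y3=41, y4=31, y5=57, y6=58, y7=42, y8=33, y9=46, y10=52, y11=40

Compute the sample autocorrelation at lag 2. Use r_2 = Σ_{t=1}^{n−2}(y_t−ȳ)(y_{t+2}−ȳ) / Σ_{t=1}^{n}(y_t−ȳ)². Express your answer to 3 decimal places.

-0.772

Mean ȳ = (48 + 56 + 41 + 31 + 57 + 58 + 42 + 33 + 46 + 52 + 40)/11 = 45.8182
Numerator Σ_{t=1}^{9}(y_t−ȳ)(y_{t+2}−ȳ) = -675.6116
Denominator Σ(y_t−ȳ)² = 875.6364
r_2 = -675.6116 / 875.6364 = -0.772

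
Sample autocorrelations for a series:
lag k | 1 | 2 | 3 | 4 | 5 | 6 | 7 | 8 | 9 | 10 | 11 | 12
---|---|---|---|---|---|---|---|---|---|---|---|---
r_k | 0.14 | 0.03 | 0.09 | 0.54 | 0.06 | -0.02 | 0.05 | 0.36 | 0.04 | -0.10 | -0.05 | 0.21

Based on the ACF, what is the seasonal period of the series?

4

The largest autocorrelation is r_4 = 0.54, with weaker echoes at lags 8 (0.36) and 12 (0.21); the remaining lags stay at or below 0.14.
The dominant spike at lag 4 indicates a seasonal period of 4.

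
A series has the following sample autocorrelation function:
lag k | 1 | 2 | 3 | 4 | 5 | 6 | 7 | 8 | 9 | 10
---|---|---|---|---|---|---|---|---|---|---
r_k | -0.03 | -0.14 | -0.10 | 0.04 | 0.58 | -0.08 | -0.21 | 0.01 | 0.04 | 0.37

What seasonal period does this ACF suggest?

5

The largest autocorrelation is r_5 = 0.58, with a weaker echo at lag 10 (0.37); the remaining lags stay at or below 0.04.
The dominant spike at lag 5 indicates a seasonal period of 5.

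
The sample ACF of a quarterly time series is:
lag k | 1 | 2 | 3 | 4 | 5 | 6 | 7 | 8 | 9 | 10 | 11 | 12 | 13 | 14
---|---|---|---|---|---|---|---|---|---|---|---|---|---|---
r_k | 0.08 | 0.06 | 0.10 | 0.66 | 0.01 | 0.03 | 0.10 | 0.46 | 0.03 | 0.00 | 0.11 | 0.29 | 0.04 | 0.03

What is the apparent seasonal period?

The largest autocorrelation is r_4 = 0.66, with weaker echoes at lags 8 (0.46) and 12 (0.29); the remaining lags stay at or below 0.11.
The dominant spike at lag 4 indicates a seasonal period of 4.

4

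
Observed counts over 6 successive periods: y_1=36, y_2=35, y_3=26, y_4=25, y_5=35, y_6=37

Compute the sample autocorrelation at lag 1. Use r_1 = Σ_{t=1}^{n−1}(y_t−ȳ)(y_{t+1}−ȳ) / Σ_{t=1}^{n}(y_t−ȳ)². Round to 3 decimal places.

Mean ȳ = (36 + 35 + 26 + 25 + 35 + 37)/6 = 32.3333
Deviations from mean: 3.6667, 2.6667, -6.3333, -7.3333, 2.6667, 4.6667
Σ(y_t−ȳ)(y_{t+1}−ȳ) = (9.7778) + (-16.8889) + (46.4444) + (-19.5556) + (12.4444) = 32.2222
Denominator Σ(y_t−ȳ)² = 143.3333
r_1 = 32.2222 / 143.3333 = 0.225

0.225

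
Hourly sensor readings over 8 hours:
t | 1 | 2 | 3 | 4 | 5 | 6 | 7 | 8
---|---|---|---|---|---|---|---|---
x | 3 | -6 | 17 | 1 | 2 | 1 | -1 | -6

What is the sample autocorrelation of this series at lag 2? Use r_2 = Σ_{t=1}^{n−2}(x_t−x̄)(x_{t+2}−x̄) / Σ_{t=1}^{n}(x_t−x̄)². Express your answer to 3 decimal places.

0.109

Mean x̄ = (3 − 6 + 17 + 1 + 2 + 1 − 1 − 6)/8 = 1.3750
Deviations from mean: 1.6250, -7.3750, 15.6250, -0.3750, 0.6250, -0.3750, -2.3750, -7.3750
Σ(x_t−x̄)(x_{t+2}−x̄) = (25.3906) + (2.7656) + (9.7656) + (0.1406) + (-1.4844) + (2.7656) = 39.3438
Denominator Σ(x_t−x̄)² = 361.8750
r_2 = 39.3438 / 361.8750 = 0.109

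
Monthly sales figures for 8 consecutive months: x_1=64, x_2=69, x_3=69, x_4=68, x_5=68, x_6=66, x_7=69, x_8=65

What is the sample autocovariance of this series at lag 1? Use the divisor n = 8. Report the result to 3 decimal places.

Mean x̄ = (64 + 69 + 69 + 68 + 68 + 66 + 69 + 65)/8 = 67.2500
Deviations: -3.2500, 1.7500, 1.7500, 0.7500, 0.7500, -1.2500, 1.7500, -2.2500
Σ_{t=1}^{7}(x_t−x̄)(x_{t+1}−x̄) = -7.8125
γ_1 = -7.8125 / 8 = -0.977

-0.977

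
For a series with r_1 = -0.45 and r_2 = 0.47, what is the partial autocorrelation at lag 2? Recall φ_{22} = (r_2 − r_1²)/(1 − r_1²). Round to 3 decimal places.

0.335

φ_{22} = (r_2 − r_1²) / (1 − r_1²)
r_1² = (-0.45)² = 0.2025
Numerator = 0.47 − 0.2025 = 0.2675; denominator = 1 − 0.2025 = 0.7975
φ_{22} = 0.2675 / 0.7975 = 0.335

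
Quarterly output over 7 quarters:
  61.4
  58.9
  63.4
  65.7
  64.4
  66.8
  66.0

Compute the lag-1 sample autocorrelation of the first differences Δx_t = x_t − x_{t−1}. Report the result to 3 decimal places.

-0.428

First differences Δx: -2.5, 4.5, 2.3, -1.3, 2.4, -0.8
Mean of differences = 0.7667
Numerator Σ(Δx_t−Δx̄)(Δx_{t+1}−Δx̄) = -15.5744
Denominator Σ(Δx_t−Δx̄)² = 36.3533
r_1(Δx) = -15.5744 / 36.3533 = -0.428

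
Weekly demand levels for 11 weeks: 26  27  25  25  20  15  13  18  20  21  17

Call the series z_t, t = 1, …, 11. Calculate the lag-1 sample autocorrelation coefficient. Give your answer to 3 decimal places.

0.664

Mean z̄ = (26 + 27 + 25 + 25 + 20 + 15 + 13 + 18 + 20 + 21 + 17)/11 = 20.6364
Numerator Σ_{t=1}^{10}(z_t−z̄)(z_{t+1}−z̄) = 145.0496
Denominator Σ(z_t−z̄)² = 218.5455
r_1 = 145.0496 / 218.5455 = 0.664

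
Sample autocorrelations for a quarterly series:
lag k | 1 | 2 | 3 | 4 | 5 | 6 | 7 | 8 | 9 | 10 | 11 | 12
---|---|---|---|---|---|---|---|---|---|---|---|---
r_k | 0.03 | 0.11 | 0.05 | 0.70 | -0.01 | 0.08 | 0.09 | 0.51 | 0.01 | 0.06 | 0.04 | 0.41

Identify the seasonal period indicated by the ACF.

4

The largest autocorrelation is r_4 = 0.70, with weaker echoes at lags 8 (0.51) and 12 (0.41); the remaining lags stay at or below 0.11.
The dominant spike at lag 4 indicates a seasonal period of 4.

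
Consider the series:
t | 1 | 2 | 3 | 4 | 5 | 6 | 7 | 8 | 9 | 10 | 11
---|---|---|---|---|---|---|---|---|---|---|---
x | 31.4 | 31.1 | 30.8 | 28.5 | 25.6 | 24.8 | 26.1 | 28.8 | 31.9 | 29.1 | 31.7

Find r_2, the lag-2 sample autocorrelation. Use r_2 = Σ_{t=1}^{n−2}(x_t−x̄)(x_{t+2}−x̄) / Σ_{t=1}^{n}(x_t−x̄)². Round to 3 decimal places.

0.147

Mean x̄ = (31.4 + 31.1 + 30.8 + 28.5 + 25.6 + 24.8 + 26.1 + 28.8 + 31.9 + 29.1 + 31.7)/11 = 29.0727
Numerator Σ_{t=1}^{9}(x_t−x̄)(x_{t+2}−x̄) = 9.8121
Denominator Σ(x_t−x̄)² = 66.9618
r_2 = 9.8121 / 66.9618 = 0.147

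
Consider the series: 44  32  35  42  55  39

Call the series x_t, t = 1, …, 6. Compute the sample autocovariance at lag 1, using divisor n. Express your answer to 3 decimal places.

Mean x̄ = (44 + 32 + 35 + 42 + 55 + 39)/6 = 41.1667
Deviations: 2.8333, -9.1667, -6.1667, 0.8333, 13.8333, -2.1667
Σ_{t=1}^{5}(x_t−x̄)(x_{t+1}−x̄) = 6.9722
γ_1 = 6.9722 / 6 = 1.162

1.162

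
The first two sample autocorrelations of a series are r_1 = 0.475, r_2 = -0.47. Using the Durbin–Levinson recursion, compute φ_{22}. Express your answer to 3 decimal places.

-0.898

φ_{22} = (r_2 − r_1²) / (1 − r_1²)
r_1² = (0.475)² = 0.225625
Numerator = -0.47 − 0.2256 = -0.6956; denominator = 1 − 0.2256 = 0.7744
φ_{22} = -0.6956 / 0.7744 = -0.898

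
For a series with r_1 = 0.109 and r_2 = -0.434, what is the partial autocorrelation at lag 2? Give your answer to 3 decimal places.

φ_{22} = (r_2 − r_1²) / (1 − r_1²)
r_1² = (0.109)² = 0.011881
Numerator = -0.434 − 0.0119 = -0.4459; denominator = 1 − 0.0119 = 0.9881
φ_{22} = -0.4459 / 0.9881 = -0.451

-0.451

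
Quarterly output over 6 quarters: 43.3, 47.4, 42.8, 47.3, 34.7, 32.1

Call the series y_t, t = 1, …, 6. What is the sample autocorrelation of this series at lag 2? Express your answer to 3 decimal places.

Mean ȳ = (43.3 + 47.4 + 42.8 + 47.3 + 34.7 + 32.1)/6 = 41.2667
Σ(y_t−ȳ)(y_{t+2}−ȳ) = (3.1178) + (37.0044) + (-10.0689) + (-55.3056) = -25.2522
Denominator Σ(y_t−ȳ)² = 207.6533
r_2 = -25.2522 / 207.6533 = -0.122

-0.122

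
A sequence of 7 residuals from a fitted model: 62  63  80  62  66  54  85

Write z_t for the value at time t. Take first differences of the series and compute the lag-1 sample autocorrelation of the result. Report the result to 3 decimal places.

First differences Δz: 1, 17, -18, 4, -12, 31
Mean of differences = 3.8333
Numerator Σ(Δz_t−Δz̄)(Δz_{t+1}−Δz̄) = -761.1944
Denominator Σ(Δz_t−Δz̄)² = 1646.8333
r_1(Δz) = -761.1944 / 1646.8333 = -0.462

-0.462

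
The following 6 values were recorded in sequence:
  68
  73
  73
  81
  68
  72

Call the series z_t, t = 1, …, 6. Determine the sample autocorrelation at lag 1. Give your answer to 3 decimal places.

Mean z̄ = (68 + 73 + 73 + 81 + 68 + 72)/6 = 72.5000
Numerator Σ_{t=1}^{5}(z_t−z̄)(z_{t+1}−z̄) = -33.7500
Denominator Σ(z_t−z̄)² = 113.5000
r_1 = -33.7500 / 113.5000 = -0.297

-0.297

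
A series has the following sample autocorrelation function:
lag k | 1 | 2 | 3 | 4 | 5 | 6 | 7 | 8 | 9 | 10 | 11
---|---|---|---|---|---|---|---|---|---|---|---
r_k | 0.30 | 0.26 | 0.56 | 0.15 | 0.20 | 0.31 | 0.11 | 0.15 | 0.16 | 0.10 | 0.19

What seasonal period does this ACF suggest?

3

The largest autocorrelation is r_3 = 0.56, with a weaker echo at lag 6 (0.31); the remaining lags stay at or below 0.30. The elevated value at lag 1 (0.30), dropping to 0.26 at lag 2, reflects decaying short-term dependence rather than seasonality.
The dominant spike at lag 3 indicates a seasonal period of 3.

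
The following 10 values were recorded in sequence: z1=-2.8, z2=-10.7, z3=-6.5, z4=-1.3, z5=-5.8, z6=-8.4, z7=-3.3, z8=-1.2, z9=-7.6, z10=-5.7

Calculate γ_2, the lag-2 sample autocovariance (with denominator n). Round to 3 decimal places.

Mean z̄ = (-2.8 − 10.7 − 6.5 − 1.3 − 5.8 − 8.4 − 3.3 − 1.2 − 7.6 − 5.7)/10 = -5.3300
Σ_{t=1}^{8}(z_t−z̄)(z_{t+2}−z̄) = -56.1928
γ_2 = -56.1928 / 10 = -5.619

-5.619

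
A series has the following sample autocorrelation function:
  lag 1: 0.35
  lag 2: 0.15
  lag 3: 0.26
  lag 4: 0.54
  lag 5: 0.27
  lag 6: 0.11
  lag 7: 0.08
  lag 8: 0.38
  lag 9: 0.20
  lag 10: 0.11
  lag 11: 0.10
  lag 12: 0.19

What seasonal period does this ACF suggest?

The largest autocorrelation is r_4 = 0.54, with a weaker echo at lag 8 (0.38); the remaining lags stay at or below 0.35. The elevated value at lag 1 (0.35), dropping to 0.15 at lag 2, reflects decaying short-term dependence rather than seasonality.
The dominant spike at lag 4 indicates a seasonal period of 4.

4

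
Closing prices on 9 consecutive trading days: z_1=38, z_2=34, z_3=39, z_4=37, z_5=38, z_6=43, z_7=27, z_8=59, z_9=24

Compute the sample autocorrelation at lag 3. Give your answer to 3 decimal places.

-0.066

Mean z̄ = (38 + 34 + 39 + 37 + 38 + 43 + 27 + 59 + 24)/9 = 37.6667
Numerator Σ_{t=1}^{6}(z_t−z̄)(z_{t+3}−z̄) = -53.0000
Denominator Σ(z_t−z̄)² = 800.0000
r_3 = -53.0000 / 800.0000 = -0.066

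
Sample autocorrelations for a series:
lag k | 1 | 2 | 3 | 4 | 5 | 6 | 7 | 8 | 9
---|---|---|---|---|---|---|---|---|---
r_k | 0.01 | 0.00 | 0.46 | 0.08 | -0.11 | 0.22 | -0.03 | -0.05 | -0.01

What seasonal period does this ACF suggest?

The largest autocorrelation is r_3 = 0.46, with a weaker echo at lag 6 (0.22); the remaining lags stay at or below 0.08.
The dominant spike at lag 3 indicates a seasonal period of 3.

3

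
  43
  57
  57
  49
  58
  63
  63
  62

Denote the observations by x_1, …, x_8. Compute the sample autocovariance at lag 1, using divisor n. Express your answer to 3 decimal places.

8.281

Mean x̄ = (43 + 57 + 57 + 49 + 58 + 63 + 63 + 62)/8 = 56.5000
Σ_{t=1}^{7}(x_t−x̄)(x_{t+1}−x̄) = 66.2500
γ_1 = 66.2500 / 8 = 8.281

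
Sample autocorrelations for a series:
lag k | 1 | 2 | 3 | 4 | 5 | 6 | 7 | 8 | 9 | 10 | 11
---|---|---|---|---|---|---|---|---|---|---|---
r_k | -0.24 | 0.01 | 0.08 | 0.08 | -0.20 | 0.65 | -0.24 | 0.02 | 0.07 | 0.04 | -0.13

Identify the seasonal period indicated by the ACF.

6

The largest autocorrelation is r_6 = 0.65; the remaining lags stay at or below 0.08.
The dominant spike at lag 6 indicates a seasonal period of 6.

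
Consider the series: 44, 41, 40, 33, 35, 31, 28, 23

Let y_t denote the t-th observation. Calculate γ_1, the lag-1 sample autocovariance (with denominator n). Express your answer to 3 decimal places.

Mean ȳ = (44 + 41 + 40 + 33 + 35 + 31 + 28 + 23)/8 = 34.3750
Deviations: 9.6250, 6.6250, 5.6250, -1.3750, 0.6250, -3.3750, -6.3750, -11.3750
Σ_{t=1}^{7}(y_t−ȳ)(y_{t+1}−ȳ) = 184.3594
γ_1 = 184.3594 / 8 = 23.045

23.045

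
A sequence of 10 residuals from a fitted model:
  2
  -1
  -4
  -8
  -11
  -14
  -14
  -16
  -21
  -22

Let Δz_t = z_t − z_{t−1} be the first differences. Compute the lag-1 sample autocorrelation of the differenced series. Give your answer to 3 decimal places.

-0.191

First differences Δz: -3, -3, -4, -3, -3, 0, -2, -5, -1
Mean of differences = -2.6667
Numerator Σ(Δz_t−Δz̄)(Δz_{t+1}−Δz̄) = -3.4444
Denominator Σ(Δz_t−Δz̄)² = 18.0000
r_1(Δz) = -3.4444 / 18.0000 = -0.191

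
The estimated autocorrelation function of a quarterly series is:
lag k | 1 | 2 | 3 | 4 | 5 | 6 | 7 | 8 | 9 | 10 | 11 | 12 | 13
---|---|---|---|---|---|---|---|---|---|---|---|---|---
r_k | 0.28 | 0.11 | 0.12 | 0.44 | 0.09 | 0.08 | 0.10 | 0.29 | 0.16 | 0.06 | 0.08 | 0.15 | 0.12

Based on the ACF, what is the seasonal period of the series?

The largest autocorrelation is r_4 = 0.44, with a weaker echo at lag 8 (0.29); the remaining lags stay at or below 0.28. The elevated value at lag 1 (0.28), dropping to 0.11 at lag 2, reflects decaying short-term dependence rather than seasonality.
The dominant spike at lag 4 indicates a seasonal period of 4.

4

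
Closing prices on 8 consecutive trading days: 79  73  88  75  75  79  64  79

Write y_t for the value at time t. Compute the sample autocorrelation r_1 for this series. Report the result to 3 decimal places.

-0.402

Mean ȳ = (79 + 73 + 88 + 75 + 75 + 79 + 64 + 79)/8 = 76.5000
Deviations from mean: 2.5000, -3.5000, 11.5000, -1.5000, -1.5000, 2.5000, -12.5000, 2.5000
Σ(y_t−ȳ)(y_{t+1}−ȳ) = (-8.7500) + (-40.2500) + (-17.2500) + (2.2500) + (-3.7500) + (-31.2500) + (-31.2500) = -130.2500
Denominator Σ(y_t−ȳ)² = 324.0000
r_1 = -130.2500 / 324.0000 = -0.402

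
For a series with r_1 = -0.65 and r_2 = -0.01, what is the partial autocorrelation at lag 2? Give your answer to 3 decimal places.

φ_{22} = (r_2 − r_1²) / (1 − r_1²)
r_1² = (-0.65)² = 0.4225
Numerator = -0.01 − 0.4225 = -0.4325; denominator = 1 − 0.4225 = 0.5775
φ_{22} = -0.4325 / 0.5775 = -0.749

-0.749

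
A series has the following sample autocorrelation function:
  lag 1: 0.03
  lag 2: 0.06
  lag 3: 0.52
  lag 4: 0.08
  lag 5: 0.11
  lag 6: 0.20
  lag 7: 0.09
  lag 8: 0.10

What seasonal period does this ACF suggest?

The largest autocorrelation is r_3 = 0.52, with a weaker echo at lag 6 (0.20); the remaining lags stay at or below 0.11.
The dominant spike at lag 3 indicates a seasonal period of 3.

3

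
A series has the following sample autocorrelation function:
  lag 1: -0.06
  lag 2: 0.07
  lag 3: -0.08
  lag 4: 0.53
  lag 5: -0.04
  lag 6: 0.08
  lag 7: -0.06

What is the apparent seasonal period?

The largest autocorrelation is r_4 = 0.53; the remaining lags stay at or below 0.08.
The dominant spike at lag 4 indicates a seasonal period of 4.

4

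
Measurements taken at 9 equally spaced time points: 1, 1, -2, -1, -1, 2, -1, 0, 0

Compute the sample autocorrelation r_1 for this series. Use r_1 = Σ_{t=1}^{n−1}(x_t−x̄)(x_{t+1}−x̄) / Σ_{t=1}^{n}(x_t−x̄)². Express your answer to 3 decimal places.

-0.173

Mean x̄ = (1 + 1 − 2 − 1 − 1 + 2 − 1 + 0 + 0)/9 = -0.1111
Numerator Σ_{t=1}^{8}(x_t−x̄)(x_{t+1}−x̄) = -2.2346
Denominator Σ(x_t−x̄)² = 12.8889
r_1 = -2.2346 / 12.8889 = -0.173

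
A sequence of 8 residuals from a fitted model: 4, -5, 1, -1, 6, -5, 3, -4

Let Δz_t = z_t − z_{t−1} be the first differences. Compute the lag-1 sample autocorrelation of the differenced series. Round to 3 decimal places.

-0.742

First differences Δz: -9, 6, -2, 7, -11, 8, -7
Mean of differences = -1.1429
Numerator Σ(Δz_t−Δz̄)(Δz_{t+1}−Δz̄) = -293.1633
Denominator Σ(Δz_t−Δz̄)² = 394.8571
r_1(Δz) = -293.1633 / 394.8571 = -0.742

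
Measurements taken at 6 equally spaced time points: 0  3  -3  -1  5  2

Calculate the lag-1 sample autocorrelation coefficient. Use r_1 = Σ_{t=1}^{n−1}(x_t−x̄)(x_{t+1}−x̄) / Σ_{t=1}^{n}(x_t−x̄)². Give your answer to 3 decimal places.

Mean x̄ = (0 + 3 − 3 − 1 + 5 + 2)/6 = 1.0000
Deviations from mean: -1.0000, 2.0000, -4.0000, -2.0000, 4.0000, 1.0000
Numerator Σ_{t=1}^{5}(x_t−x̄)(x_{t+1}−x̄) = -6.0000
Denominator Σ(x_t−x̄)² = 42.0000
r_1 = -6.0000 / 42.0000 = -0.143

-0.143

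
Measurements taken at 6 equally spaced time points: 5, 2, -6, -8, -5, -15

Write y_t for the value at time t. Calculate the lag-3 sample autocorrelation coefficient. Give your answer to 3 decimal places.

Mean ȳ = (5 + 2 − 6 − 8 − 5 − 15)/6 = -4.5000
Σ(y_t−ȳ)(y_{t+3}−ȳ) = (-33.2500) + (-3.2500) + (15.7500) = -20.7500
Denominator Σ(y_t−ȳ)² = 257.5000
r_3 = -20.7500 / 257.5000 = -0.081

-0.081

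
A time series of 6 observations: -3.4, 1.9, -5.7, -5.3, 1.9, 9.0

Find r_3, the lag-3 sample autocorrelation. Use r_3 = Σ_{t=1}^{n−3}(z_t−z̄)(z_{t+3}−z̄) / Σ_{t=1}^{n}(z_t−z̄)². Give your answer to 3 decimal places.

Mean z̄ = (-3.4 + 1.9 − 5.7 − 5.3 + 1.9 + 9.0)/6 = -0.2667
Deviations from mean: -3.1333, 2.1667, -5.4333, -5.0333, 2.1667, 9.2667
Σ(z_t−z̄)(z_{t+3}−z̄) = (15.7711) + (4.6944) + (-50.3489) = -29.8833
Denominator Σ(z_t−z̄)² = 159.9333
r_3 = -29.8833 / 159.9333 = -0.187

-0.187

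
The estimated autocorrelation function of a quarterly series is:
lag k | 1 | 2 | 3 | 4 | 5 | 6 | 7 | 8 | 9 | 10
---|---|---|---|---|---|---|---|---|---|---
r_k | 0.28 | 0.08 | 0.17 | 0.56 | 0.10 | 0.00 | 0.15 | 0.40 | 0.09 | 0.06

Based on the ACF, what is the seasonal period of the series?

4

The largest autocorrelation is r_4 = 0.56, with a weaker echo at lag 8 (0.40); the remaining lags stay at or below 0.28. The elevated value at lag 1 (0.28), dropping to 0.08 at lag 2, reflects decaying short-term dependence rather than seasonality.
The dominant spike at lag 4 indicates a seasonal period of 4.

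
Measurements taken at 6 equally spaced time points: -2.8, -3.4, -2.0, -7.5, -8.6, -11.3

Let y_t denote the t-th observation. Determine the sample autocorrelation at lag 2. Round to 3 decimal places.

0.090

Mean ȳ = (-2.8 − 3.4 − 2.0 − 7.5 − 8.6 − 11.3)/6 = -5.9333
Deviations from mean: 3.1333, 2.5333, 3.9333, -1.5667, -2.6667, -5.3667
Σ(y_t−ȳ)(y_{t+2}−ȳ) = (12.3244) + (-3.9689) + (-10.4889) + (8.4078) = 6.2744
Denominator Σ(y_t−ȳ)² = 70.0733
r_2 = 6.2744 / 70.0733 = 0.090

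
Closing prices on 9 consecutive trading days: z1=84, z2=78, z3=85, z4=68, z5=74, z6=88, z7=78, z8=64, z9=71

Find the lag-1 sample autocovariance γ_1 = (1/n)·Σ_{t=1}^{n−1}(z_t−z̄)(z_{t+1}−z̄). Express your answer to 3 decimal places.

1.284

Mean z̄ = (84 + 78 + 85 + 68 + 74 + 88 + 78 + 64 + 71)/9 = 76.6667
Σ_{t=1}^{8}(z_t−z̄)(z_{t+1}−z̄) = 11.5556
γ_1 = 11.5556 / 9 = 1.284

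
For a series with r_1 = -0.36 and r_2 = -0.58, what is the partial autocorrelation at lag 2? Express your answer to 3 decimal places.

φ_{22} = (r_2 − r_1²) / (1 − r_1²)
r_1² = (-0.36)² = 0.1296
Numerator = -0.58 − 0.1296 = -0.7096; denominator = 1 − 0.1296 = 0.8704
φ_{22} = -0.7096 / 0.8704 = -0.815

-0.815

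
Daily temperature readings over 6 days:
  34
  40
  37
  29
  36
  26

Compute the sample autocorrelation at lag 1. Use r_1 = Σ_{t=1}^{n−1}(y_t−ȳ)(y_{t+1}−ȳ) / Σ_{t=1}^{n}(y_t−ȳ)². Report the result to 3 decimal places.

Mean ȳ = (34 + 40 + 37 + 29 + 36 + 26)/6 = 33.6667
Deviations from mean: 0.3333, 6.3333, 3.3333, -4.6667, 2.3333, -7.6667
Σ(y_t−ȳ)(y_{t+1}−ȳ) = (2.1111) + (21.1111) + (-15.5556) + (-10.8889) + (-17.8889) = -21.1111
Denominator Σ(y_t−ȳ)² = 137.3333
r_1 = -21.1111 / 137.3333 = -0.154

-0.154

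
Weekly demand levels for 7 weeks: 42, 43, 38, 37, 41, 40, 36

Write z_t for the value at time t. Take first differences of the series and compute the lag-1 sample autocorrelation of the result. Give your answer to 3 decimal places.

-0.148

First differences Δz: 1, -5, -1, 4, -1, -4
Mean of differences = -1.0000
Numerator Σ(Δz_t−Δz̄)(Δz_{t+1}−Δz̄) = -8.0000
Denominator Σ(Δz_t−Δz̄)² = 54.0000
r_1(Δz) = -8.0000 / 54.0000 = -0.148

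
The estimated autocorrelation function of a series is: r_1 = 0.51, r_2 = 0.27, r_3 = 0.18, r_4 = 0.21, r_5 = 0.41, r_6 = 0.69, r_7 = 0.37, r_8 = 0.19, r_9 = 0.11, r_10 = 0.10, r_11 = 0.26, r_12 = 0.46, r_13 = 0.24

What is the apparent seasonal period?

The largest autocorrelation is r_6 = 0.69; the remaining lags stay at or below 0.51. The elevated value at lag 1 (0.51), dropping to 0.27 at lag 2, reflects decaying short-term dependence rather than seasonality.
The dominant spike at lag 6 indicates a seasonal period of 6.

6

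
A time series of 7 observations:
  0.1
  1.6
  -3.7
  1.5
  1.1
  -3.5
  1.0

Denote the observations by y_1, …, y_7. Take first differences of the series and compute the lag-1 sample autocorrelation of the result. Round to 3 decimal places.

-0.564

First differences Δy: 1.5, -5.3, 5.2, -0.4, -4.6, 4.5
Mean of differences = 0.1500
Numerator Σ(Δy_t−Δȳ)(Δy_{t+1}−Δȳ) = -55.7075
Denominator Σ(Δy_t−Δȳ)² = 98.8150
r_1(Δy) = -55.7075 / 98.8150 = -0.564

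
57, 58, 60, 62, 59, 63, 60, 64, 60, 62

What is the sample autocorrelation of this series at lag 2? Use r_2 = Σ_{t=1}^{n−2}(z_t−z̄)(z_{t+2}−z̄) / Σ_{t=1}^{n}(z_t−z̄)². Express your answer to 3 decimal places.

0.393

Mean z̄ = (57 + 58 + 60 + 62 + 59 + 63 + 60 + 64 + 60 + 62)/10 = 60.5000
Numerator Σ_{t=1}^{8}(z_t−z̄)(z_{t+2}−z̄) = 17.5000
Denominator Σ(z_t−z̄)² = 44.5000
r_2 = 17.5000 / 44.5000 = 0.393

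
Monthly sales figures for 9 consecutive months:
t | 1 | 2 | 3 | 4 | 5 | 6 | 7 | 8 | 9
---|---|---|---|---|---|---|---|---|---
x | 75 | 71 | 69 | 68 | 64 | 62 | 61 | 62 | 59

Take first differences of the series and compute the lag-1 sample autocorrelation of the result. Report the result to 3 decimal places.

First differences Δx: -4, -2, -1, -4, -2, -1, 1, -3
Mean of differences = -2.0000
Numerator Σ(Δx_t−Δx̄)(Δx_{t+1}−Δx̄) = -2.0000
Denominator Σ(Δx_t−Δx̄)² = 20.0000
r_1(Δx) = -2.0000 / 20.0000 = -0.100

-0.100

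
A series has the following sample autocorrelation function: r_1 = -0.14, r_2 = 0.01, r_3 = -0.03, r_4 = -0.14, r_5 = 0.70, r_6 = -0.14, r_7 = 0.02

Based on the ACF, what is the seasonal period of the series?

5

The largest autocorrelation is r_5 = 0.70; the remaining lags stay at or below 0.02.
The dominant spike at lag 5 indicates a seasonal period of 5.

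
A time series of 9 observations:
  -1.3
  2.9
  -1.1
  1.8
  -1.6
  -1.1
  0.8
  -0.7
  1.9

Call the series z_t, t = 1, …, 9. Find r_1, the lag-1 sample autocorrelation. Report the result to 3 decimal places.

Mean z̄ = (-1.3 + 2.9 − 1.1 + 1.8 − 1.6 − 1.1 + 0.8 − 0.7 + 1.9)/9 = 0.1778
Numerator Σ_{t=1}^{8}(z_t−z̄)(z_{t+1}−z̄) = -13.0394
Denominator Σ(z_t−z̄)² = 22.7756
r_1 = -13.0394 / 22.7756 = -0.573

-0.573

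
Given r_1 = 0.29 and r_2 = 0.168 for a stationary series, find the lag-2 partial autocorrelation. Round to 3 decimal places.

φ_{22} = (r_2 − r_1²) / (1 − r_1²)
r_1² = (0.29)² = 0.0841
Numerator = 0.168 − 0.0841 = 0.0839; denominator = 1 − 0.0841 = 0.9159
φ_{22} = 0.0839 / 0.9159 = 0.092

0.092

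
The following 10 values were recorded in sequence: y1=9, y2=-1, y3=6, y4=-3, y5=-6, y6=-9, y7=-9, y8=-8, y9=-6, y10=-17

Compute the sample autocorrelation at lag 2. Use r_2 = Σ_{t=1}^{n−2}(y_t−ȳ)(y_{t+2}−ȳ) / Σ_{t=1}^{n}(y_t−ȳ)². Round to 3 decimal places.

0.380

Mean ȳ = (9 − 1 + 6 − 3 − 6 − 9 − 9 − 8 − 6 − 17)/10 = -4.4000
Numerator Σ_{t=1}^{8}(y_t−ȳ)(y_{t+2}−ȳ) = 197.6800
Denominator Σ(y_t−ȳ)² = 520.4000
r_2 = 197.6800 / 520.4000 = 0.380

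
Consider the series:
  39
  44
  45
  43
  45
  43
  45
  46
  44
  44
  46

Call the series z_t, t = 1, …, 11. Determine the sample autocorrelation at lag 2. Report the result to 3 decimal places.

Mean z̄ = (39 + 44 + 45 + 43 + 45 + 43 + 45 + 46 + 44 + 44 + 46)/11 = 44.0000
Numerator Σ_{t=1}^{9}(z_t−z̄)(z_{t+2}−z̄) = -4.0000
Denominator Σ(z_t−z̄)² = 38.0000
r_2 = -4.0000 / 38.0000 = -0.105

-0.105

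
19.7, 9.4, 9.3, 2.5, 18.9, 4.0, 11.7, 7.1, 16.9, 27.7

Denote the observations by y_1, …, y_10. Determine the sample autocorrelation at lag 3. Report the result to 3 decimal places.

Mean ȳ = (19.7 + 9.4 + 9.3 + 2.5 + 18.9 + 4.0 + 11.7 + 7.1 + 16.9 + 27.7)/10 = 12.7200
Σ(y_t−ȳ)(y_{t+3}−ȳ) = (-71.3356) + (-20.5176) + (29.8224) + (10.4244) + (-34.7316) + (-36.4496) + (-15.2796) = -138.0672
Denominator Σ(y_t−ȳ)² = 564.6160
r_3 = -138.0672 / 564.6160 = -0.245

-0.245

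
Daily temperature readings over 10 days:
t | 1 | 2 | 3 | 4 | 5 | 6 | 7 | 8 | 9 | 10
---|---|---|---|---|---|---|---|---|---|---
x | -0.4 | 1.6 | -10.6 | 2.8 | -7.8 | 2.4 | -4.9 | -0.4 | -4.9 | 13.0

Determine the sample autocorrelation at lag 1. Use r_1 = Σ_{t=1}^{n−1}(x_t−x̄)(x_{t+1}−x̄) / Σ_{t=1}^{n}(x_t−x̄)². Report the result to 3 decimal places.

-0.453

Mean x̄ = (-0.4 + 1.6 − 10.6 + 2.8 − 7.8 + 2.4 − 4.9 − 0.4 − 4.9 + 13.0)/10 = -0.9200
Numerator Σ_{t=1}^{9}(x_t−x̄)(x_{t+1}−x̄) = -180.2824
Denominator Σ(x_t−x̄)² = 398.2360
r_1 = -180.2824 / 398.2360 = -0.453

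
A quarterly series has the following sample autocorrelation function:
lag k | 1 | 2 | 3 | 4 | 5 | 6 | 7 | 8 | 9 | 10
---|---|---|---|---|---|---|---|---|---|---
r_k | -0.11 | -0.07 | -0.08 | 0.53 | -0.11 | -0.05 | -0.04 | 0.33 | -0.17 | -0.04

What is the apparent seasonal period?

The largest autocorrelation is r_4 = 0.53, with a weaker echo at lag 8 (0.33); the remaining lags stay at or below -0.04.
The dominant spike at lag 4 indicates a seasonal period of 4.

4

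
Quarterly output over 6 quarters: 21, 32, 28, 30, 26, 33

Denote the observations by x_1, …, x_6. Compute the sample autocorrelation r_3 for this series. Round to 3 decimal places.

Mean x̄ = (21 + 32 + 28 + 30 + 26 + 33)/6 = 28.3333
Numerator Σ_{t=1}^{3}(x_t−x̄)(x_{t+3}−x̄) = -22.3333
Denominator Σ(x_t−x̄)² = 97.3333
r_3 = -22.3333 / 97.3333 = -0.229

-0.229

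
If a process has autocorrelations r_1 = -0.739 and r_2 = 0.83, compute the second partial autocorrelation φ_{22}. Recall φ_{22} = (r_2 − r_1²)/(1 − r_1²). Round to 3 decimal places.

0.625

φ_{22} = (r_2 − r_1²) / (1 − r_1²)
r_1² = (-0.739)² = 0.546121
Numerator = 0.83 − 0.5461 = 0.2839; denominator = 1 − 0.5461 = 0.4539
φ_{22} = 0.2839 / 0.4539 = 0.625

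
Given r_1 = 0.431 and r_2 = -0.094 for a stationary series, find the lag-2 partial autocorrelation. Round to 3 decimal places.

φ_{22} = (r_2 − r_1²) / (1 − r_1²)
r_1² = (0.431)² = 0.185761
Numerator = -0.094 − 0.1858 = -0.2798; denominator = 1 − 0.1858 = 0.8142
φ_{22} = -0.2798 / 0.8142 = -0.344

-0.344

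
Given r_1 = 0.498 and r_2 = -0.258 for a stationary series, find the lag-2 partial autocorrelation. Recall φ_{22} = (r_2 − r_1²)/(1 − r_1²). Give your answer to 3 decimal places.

φ_{22} = (r_2 − r_1²) / (1 − r_1²)
r_1² = (0.498)² = 0.248004
Numerator = -0.258 − 0.2480 = -0.5060; denominator = 1 − 0.2480 = 0.7520
φ_{22} = -0.5060 / 0.7520 = -0.673

-0.673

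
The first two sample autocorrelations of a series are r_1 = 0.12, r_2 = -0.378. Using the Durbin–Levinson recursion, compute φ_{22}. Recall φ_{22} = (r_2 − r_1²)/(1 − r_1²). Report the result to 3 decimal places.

-0.398

φ_{22} = (r_2 − r_1²) / (1 − r_1²)
r_1² = (0.12)² = 0.0144
Numerator = -0.378 − 0.0144 = -0.3924; denominator = 1 − 0.0144 = 0.9856
φ_{22} = -0.3924 / 0.9856 = -0.398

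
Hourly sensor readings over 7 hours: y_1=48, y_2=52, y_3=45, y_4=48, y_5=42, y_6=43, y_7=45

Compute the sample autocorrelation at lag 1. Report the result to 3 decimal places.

0.155

Mean ȳ = (48 + 52 + 45 + 48 + 42 + 43 + 45)/7 = 46.1429
Deviations from mean: 1.8571, 5.8571, -1.1429, 1.8571, -4.1429, -3.1429, -1.1429
Σ(y_t−ȳ)(y_{t+1}−ȳ) = (10.8776) + (-6.6939) + (-2.1224) + (-7.6939) + (13.0204) + (3.5918) = 10.9796
Denominator Σ(y_t−ȳ)² = 70.8571
r_1 = 10.9796 / 70.8571 = 0.155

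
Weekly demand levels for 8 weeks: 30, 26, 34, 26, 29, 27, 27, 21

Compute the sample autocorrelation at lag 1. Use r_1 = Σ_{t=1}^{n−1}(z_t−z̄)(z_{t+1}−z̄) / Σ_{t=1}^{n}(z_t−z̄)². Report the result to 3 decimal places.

-0.232

Mean z̄ = (30 + 26 + 34 + 26 + 29 + 27 + 27 + 21)/8 = 27.5000
Deviations from mean: 2.5000, -1.5000, 6.5000, -1.5000, 1.5000, -0.5000, -0.5000, -6.5000
Σ(z_t−z̄)(z_{t+1}−z̄) = (-3.7500) + (-9.7500) + (-9.7500) + (-2.2500) + (-0.7500) + (0.2500) + (3.2500) = -22.7500
Denominator Σ(z_t−z̄)² = 98.0000
r_1 = -22.7500 / 98.0000 = -0.232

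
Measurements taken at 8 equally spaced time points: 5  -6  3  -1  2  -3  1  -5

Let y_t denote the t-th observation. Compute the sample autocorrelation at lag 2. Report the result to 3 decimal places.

Mean ȳ = (5 − 6 + 3 − 1 + 2 − 3 + 1 − 5)/8 = -0.5000
Deviations from mean: 5.5000, -5.5000, 3.5000, -0.5000, 2.5000, -2.5000, 1.5000, -4.5000
Numerator Σ_{t=1}^{6}(y_t−ȳ)(y_{t+2}−ȳ) = 47.0000
Denominator Σ(y_t−ȳ)² = 108.0000
r_2 = 47.0000 / 108.0000 = 0.435

0.435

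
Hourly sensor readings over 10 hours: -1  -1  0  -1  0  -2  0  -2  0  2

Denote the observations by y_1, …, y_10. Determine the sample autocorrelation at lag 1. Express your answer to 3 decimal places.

Mean ȳ = (-1 − 1 + 0 − 1 + 0 − 2 + 0 − 2 + 0 + 2)/10 = -0.5000
Numerator Σ_{t=1}^{9}(y_t−ȳ)(y_{t+1}−ȳ) = -2.2500
Denominator Σ(y_t−ȳ)² = 12.5000
r_1 = -2.2500 / 12.5000 = -0.180

-0.180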